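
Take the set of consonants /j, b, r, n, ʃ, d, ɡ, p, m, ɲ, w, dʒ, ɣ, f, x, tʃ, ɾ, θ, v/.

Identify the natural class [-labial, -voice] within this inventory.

Checking each segment against [-labial], [-voice]: /ʃ/ (voiceless postalveolar fricative), /x/ (voiceless velar fricative), /tʃ/ (voiceless postalveolar affricate), /θ/ (voiceless dental fricative) satisfy every feature; every other segment in the inventory fails at least one.

ʃ, x, tʃ, θ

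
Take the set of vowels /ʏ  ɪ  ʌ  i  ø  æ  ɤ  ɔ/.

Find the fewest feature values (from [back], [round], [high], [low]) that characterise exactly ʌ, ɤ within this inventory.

/ʌ, ɤ/ are all [+back], [−round], and no other segment in the inventory matches both values. Dropping any one of them over-generates: [−round] alone would also admit /ɪ, i, æ/; [+back] alone would also admit /ɔ/. No other single listed feature picks out exactly this set either, so fewer than two features will not do.

[+back, −round]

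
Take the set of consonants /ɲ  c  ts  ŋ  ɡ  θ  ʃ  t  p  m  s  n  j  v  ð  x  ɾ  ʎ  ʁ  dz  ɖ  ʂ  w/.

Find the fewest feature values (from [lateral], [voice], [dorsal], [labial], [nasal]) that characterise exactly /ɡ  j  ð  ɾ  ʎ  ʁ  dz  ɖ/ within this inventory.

Every target segment is [+voice], [-nasal], [-labial]; each remaining inventory member fails at least one of these. Each conjunct is needed — [-nasal, -labial] alone would also admit /c, ts, θ, ʃ, …/; [+voice, -labial] alone would also admit /ɲ, ŋ, n/; [+voice, -nasal] alone would also admit /v, w/ — and no other combination of two listed features has exactly this extension, so three is the minimum.

[+voice, -nasal, -labial]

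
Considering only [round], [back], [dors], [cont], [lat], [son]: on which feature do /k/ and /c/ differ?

[back]

/k/ is the voiceless velar stop and /c/ is the voiceless palatal stop. Both are [-round], [+dorsal], [-continuant], [-lateral], [-sonorant]. /k/ is [+back] while /c/ is [-back], so the distinguishing feature is [back].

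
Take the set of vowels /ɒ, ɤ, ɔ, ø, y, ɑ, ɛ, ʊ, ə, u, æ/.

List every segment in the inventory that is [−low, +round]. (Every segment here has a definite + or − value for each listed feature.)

First, the [−low] segments are /ɤ, ɔ, ø, y, ɛ, ʊ, ə, u/.
Intersecting with [+round] leaves /ɔ, ø, y, ʊ, u/.

ɔ, ø, y, ʊ, u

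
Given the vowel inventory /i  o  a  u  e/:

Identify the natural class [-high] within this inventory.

o, a, e

The feature [high] marks segments produced with the tongue body raised. In this inventory /o, a, e/ lack that property, so they are [-high]; /i, u/ are [+high].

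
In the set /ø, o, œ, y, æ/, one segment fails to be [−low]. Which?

æ

Every segment except /æ/ is [−low]. /æ/ (low front unrounded vowel) is [+low], so it is the exception.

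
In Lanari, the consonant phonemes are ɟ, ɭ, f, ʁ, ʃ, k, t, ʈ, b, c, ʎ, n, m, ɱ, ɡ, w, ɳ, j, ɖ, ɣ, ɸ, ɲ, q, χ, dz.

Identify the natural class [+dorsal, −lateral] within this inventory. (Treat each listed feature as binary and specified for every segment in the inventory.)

Checking each segment against [+dorsal], [−lateral]: /ɟ/ (voiced palatal stop), /ʁ/ (voiced uvular fricative), /k/ (voiceless velar stop), /c/ (voiceless palatal stop), /ɡ/ (voiced velar stop), /w/ (labial-velar glide), among others, satisfy every feature; every other segment in the inventory fails at least one.

ɟ, ʁ, k, c, ɡ, w, j, ɣ, ɲ, q, χ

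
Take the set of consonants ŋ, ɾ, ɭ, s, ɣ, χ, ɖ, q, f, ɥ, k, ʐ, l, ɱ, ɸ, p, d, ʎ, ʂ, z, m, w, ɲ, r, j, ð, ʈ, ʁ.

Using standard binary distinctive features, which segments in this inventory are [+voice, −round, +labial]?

ɱ, m

Eliminate segments failing any feature: /ŋ, ɾ, ɭ, ɣ, ɖ, ʐ, l, d, ʎ, z, ɲ, r, j, ð, ʁ/ are [−labial]; /s, χ, q, f, k, ɸ, p, ʂ, ʈ/ are [−voice]; /ɥ, w/ are [+round]. The remaining /ɱ, m/ satisfy [+voice], [−round], [+labial].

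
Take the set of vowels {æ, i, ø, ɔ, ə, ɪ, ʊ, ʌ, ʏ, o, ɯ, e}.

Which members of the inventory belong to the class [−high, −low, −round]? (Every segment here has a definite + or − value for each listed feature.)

ə, ʌ, e

First, the [−high] segments are /æ, ø, ɔ, ə, ʌ, o, e/.
Among these, [−low] gives /ø, ɔ, ə, ʌ, o, e/.
Of those, [−round] leaves /ə, ʌ, e/.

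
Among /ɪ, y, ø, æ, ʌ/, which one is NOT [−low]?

æ

Every segment except /æ/ is [−low]. /æ/ (low front unrounded vowel) is [+low], so it is the exception.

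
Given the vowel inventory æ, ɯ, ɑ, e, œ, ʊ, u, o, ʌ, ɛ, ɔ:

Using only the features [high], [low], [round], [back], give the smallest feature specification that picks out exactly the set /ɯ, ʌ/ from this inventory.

The class [−low], [+back], [−round] has exactly /ɯ, ʌ/ as its extension in this inventory. No smaller conjunction from the listed features achieves this: [+back, −round] alone would also admit /ɑ/; [−low, −round] alone would also admit /e, ɛ/; [−low, +back] alone would also admit /ʊ, u, o, ɔ/; and checking the remaining two-feature bundles turns up none with this extension.

[−low, +back, −round]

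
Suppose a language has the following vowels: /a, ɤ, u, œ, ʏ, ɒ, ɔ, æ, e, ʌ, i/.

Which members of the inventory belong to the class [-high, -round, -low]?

ɤ, e, ʌ

Checking each segment against [-high], [-round], [-low]: /ɤ/ (mid back unrounded tense vowel), /e/ (mid front unrounded tense vowel), /ʌ/ (mid back unrounded lax vowel) satisfy every feature; every other segment in the inventory fails at least one.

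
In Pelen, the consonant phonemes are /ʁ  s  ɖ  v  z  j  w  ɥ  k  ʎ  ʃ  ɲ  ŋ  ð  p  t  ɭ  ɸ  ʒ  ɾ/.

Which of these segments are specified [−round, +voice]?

Checking each segment against [−round], [+voice]: /ʁ/ (voiced uvular fricative), /ɖ/ (voiced retroflex stop), /v/ (voiced labiodental fricative), /z/ (voiced alveolar fricative), /j/ (palatal glide), /ʎ/ (palatal lateral approximant), among others, satisfy every feature; every other segment in the inventory fails at least one.

ʁ, ɖ, v, z, j, ʎ, ɲ, ŋ, ð, ɭ, ʒ, ɾ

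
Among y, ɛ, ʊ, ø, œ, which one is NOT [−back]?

/œ, ɛ, ø, y/ are all [−back]; /ʊ/ (high back rounded lax vowel) is [+back].

ʊ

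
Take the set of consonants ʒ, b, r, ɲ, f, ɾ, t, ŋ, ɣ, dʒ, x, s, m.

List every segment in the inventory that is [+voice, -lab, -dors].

Eliminate segments failing any feature: /b, m/ are [+labial]; /ɲ, ŋ, ɣ/ are [+dorsal]; /f, t, x, s/ are [-voice]. The remaining /ʒ, r, ɾ, dʒ/ satisfy [+voice], [-labial], [-dorsal].

ʒ, r, ɾ, dʒ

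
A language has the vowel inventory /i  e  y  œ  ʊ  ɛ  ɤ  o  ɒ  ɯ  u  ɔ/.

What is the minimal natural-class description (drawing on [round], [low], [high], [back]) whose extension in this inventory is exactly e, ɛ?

[−high, −back, −round]

Every target segment is [−high], [−back], [−round]; each remaining inventory member fails at least one of these. Each conjunct is needed — [−back, −round] alone would also admit /i/; [−high, −round] alone would also admit /ɤ/; [−high, −back] alone would also admit /œ/ — and no other combination of two listed features has exactly this extension, so three is the minimum.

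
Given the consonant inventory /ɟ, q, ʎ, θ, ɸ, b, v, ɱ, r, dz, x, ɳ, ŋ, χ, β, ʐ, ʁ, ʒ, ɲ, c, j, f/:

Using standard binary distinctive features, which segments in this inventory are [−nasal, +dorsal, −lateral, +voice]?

ɟ, ʁ, j

The [−nasal] segments are /ɟ, q, ʎ, θ, ɸ, b, v, r, dz, x, χ, β, ʐ, ʁ, ʒ, c, j, f/.
Intersecting with [+dorsal] gives /ɟ, q, ʎ, x, χ, ʁ, c, j/.
Among these, [−lateral] gives /ɟ, q, x, χ, ʁ, c, j/.
Then [+voice] leaves /ɟ, ʁ, j/.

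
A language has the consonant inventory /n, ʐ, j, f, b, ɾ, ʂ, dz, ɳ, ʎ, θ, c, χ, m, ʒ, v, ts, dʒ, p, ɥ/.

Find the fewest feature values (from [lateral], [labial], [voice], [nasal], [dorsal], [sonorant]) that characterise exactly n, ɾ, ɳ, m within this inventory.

/n, ɾ, ɳ, m/ are all [+sonorant], [−dorsal], and no other segment in the inventory matches both values. Dropping any one of them over-generates: [−dorsal] alone would also admit /ʐ, f, b, ʂ, …/; [+sonorant] alone would also admit /j, ʎ, ɥ/. No other single listed feature picks out exactly this set either, so fewer than two features will not do.

[+sonorant, −dorsal]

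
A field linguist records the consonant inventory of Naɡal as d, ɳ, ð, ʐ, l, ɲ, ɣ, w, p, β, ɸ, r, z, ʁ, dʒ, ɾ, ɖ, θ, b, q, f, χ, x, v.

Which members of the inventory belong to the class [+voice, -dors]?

d, ɳ, ð, ʐ, l, β, r, z, dʒ, ɾ, ɖ, b, v

Eliminate segments failing any feature: /ɲ, ɣ, w, ʁ/ are [+dorsal]; /p, ɸ, θ, q, f, χ, x/ are [-voice]. The remaining /d, ɳ, ð, ʐ, l, β, r, z, dʒ, ɾ, ɖ, b, v/ satisfy [+voice], [-dorsal].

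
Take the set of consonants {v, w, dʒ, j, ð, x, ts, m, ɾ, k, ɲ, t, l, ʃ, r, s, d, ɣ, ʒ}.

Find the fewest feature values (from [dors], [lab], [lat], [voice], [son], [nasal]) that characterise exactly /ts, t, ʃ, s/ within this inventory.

The class [−voice], [−dorsal] has exactly /ts, t, ʃ, s/ as its extension in this inventory. No smaller conjunction from the listed features achieves this: [−dorsal] alone would also admit /v, dʒ, ð, m, …/; [−voice] alone would also admit /x, k/; and checking the remaining single features turns up none with this extension.

[−voice, −dors]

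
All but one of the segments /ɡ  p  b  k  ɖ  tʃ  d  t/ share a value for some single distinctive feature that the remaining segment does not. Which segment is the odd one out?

tʃ

[delayed release] (equivalently [strident]) groups all but one: /t, ɖ, ɡ, k, d, p, b/ share [-delayed release] while /tʃ/ (voiceless postalveolar affricate) alone is [+delayed release]. Removing any other segment would not leave a single-feature class that excludes it.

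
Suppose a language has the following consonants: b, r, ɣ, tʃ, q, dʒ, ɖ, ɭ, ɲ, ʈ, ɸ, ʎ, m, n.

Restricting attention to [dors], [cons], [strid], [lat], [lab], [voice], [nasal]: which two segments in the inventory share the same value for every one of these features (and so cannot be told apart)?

ɖ, r

/ɖ/ (voiced retroflex stop) and /r/ (alveolar trill) are both [-dorsal], [+consonantal], [-strident], [-lateral], [-labial], [+voice], [-nasal], so none of the listed features separates them. (They do differ in [sonorant], [continuant] and [anterior], which are not among the given features.) Every other pair in the inventory differs on at least one listed feature.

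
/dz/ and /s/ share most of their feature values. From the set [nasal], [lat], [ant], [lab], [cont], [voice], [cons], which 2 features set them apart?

/dz/ is the voiced alveolar affricate and /s/ is the voiceless alveolar fricative. Both are [−nasal], [−lateral], [+anterior], [−labial], [+consonantal]. /dz/ is [+voice] while /s/ is [−voice]; /dz/ is [−continuant] while /s/ is [+continuant], so the distinguishing features are [voice], [continuant].

[voice], [continuant]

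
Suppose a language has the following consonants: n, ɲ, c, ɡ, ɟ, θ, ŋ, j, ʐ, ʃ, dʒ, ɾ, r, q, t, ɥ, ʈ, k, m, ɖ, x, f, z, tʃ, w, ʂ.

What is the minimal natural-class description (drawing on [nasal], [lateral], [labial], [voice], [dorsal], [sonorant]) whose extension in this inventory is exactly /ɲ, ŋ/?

The class [+nasal], [+dorsal] has exactly /ɲ, ŋ/ as its extension in this inventory. No smaller conjunction from the listed features achieves this: [+dorsal] alone would also admit /c, ɡ, ɟ, j, …/; [+nasal] alone would also admit /n, m/; and checking the remaining single features turns up none with this extension.

[+nasal, +dorsal]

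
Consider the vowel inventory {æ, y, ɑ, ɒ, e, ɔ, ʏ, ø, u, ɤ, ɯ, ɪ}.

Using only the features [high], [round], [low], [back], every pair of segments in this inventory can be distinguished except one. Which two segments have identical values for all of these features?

Both /y/ and /ʏ/ are [+high], [+round], [−low], [−back]. Since the list omits [tense] — which does distinguish the high front rounded tense vowel from the high front rounded lax vowel — this pair collapses; all other pairs remain distinct.

y, ʏ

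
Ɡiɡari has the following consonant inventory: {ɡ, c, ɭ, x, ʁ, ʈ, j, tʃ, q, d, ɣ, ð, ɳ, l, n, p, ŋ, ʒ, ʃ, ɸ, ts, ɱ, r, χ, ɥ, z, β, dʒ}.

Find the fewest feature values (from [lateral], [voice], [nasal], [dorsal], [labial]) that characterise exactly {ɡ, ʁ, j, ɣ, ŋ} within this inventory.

/ɡ, ʁ, j, ɣ, ŋ/ are all [+voice], [-labial], [+dorsal], and no other segment in the inventory matches all three values. Dropping any one of them over-generates: [-labial, +dorsal] alone would also admit /c, x, q, χ/; [+voice, +dorsal] alone would also admit /ɥ/; [+voice, -labial] alone would also admit /ɭ, d, ð, ɳ, …/. No other combination of two listed features picks out exactly this set either, so fewer than three features will not do.

[+voice, -labial, +dorsal]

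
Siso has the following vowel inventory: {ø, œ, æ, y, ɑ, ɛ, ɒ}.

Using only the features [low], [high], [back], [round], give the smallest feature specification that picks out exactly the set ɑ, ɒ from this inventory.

[+back]

Every target segment is [+back] and no other inventory member is, so one feature is enough.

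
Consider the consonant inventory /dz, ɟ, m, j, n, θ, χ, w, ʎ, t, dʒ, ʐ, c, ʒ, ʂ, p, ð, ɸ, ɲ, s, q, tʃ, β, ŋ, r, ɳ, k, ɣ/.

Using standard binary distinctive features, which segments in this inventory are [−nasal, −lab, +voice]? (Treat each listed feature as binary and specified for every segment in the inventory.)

Checking each segment against [−nasal], [−labial], [+voice]: /dz/ (voiced alveolar affricate), /ɟ/ (voiced palatal stop), /j/ (palatal glide), /ʎ/ (palatal lateral approximant), /dʒ/ (voiced postalveolar affricate), /ʐ/ (voiced retroflex fricative), among others, satisfy every feature; every other segment in the inventory fails at least one.

dz, ɟ, j, ʎ, dʒ, ʐ, ʒ, ð, r, ɣ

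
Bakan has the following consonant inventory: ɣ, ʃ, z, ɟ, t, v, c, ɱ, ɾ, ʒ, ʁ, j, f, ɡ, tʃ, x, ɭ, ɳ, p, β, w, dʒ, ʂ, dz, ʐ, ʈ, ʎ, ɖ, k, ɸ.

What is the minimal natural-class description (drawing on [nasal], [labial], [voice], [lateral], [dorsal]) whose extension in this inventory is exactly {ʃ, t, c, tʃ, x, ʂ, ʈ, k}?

[−voice, −labial]

/ʃ, t, c, tʃ, x, ʂ, ʈ, k/ are all [−voice], [−labial], and no other segment in the inventory matches both values. Dropping any one of them over-generates: [−labial] alone would also admit /ɣ, z, ɟ, ɾ, …/; [−voice] alone would also admit /f, p, ɸ/. No other single listed feature picks out exactly this set either, so fewer than two features will not do.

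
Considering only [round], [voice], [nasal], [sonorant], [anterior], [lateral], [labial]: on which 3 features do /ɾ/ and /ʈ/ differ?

[sonorant], [voice], [anterior]

The two segments share [-round], [-nasal], [-lateral], [-labial]. The only features from the list on which they differ: /ɾ/ is [+sonorant] while /ʈ/ is [-sonorant]; /ɾ/ is [+voice] while /ʈ/ is [-voice]; /ɾ/ is [+anterior] while /ʈ/ is [-anterior].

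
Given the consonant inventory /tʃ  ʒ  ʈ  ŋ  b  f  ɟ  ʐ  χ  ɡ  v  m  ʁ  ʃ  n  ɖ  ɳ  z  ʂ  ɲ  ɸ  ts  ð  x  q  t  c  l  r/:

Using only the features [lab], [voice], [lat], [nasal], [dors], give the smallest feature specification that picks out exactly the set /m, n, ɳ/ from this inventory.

[+nasal, -dors]

Every target segment is [+nasal], [-dorsal]; each remaining inventory member fails at least one of these. Each conjunct is needed — [-dorsal] alone would also admit /tʃ, ʒ, ʈ, b, …/; [+nasal] alone would also admit /ŋ, ɲ/ — and no other single listed feature has exactly this extension, so two is the minimum.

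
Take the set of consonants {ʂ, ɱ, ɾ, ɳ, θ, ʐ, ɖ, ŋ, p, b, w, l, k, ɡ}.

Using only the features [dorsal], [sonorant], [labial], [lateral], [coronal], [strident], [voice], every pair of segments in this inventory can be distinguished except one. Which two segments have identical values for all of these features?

ɾ, ɳ

/ɾ/ (alveolar tap) and /ɳ/ (retroflex nasal) are both [-dorsal], [+sonorant], [-labial], [-lateral], [+coronal], [-strident], [+voice], so none of the listed features separates them. (They do differ in [nasal] and [anterior], which are not among the given features.) Every other pair in the inventory differs on at least one listed feature.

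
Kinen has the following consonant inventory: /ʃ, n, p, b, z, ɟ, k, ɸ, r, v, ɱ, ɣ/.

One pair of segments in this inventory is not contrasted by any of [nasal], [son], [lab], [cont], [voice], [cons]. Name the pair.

ɣ, z

Both /ɣ/ and /z/ are [−nasal], [−sonorant], [−labial], [+continuant], [+voice], [+consonantal]. Since the list omits [strident], [coronal] and [dorsal] — which do distinguish the voiced velar fricative from the voiced alveolar fricative — this pair collapses; all other pairs remain distinct.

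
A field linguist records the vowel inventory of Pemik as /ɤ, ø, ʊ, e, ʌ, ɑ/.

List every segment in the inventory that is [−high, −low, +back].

ɤ, ʌ

Eliminate segments failing any feature: /ø, e/ are [−back]; /ʊ/ is [+high]; /ɑ/ is [+low]. The remaining /ɤ, ʌ/ satisfy [−high], [−low], [+back].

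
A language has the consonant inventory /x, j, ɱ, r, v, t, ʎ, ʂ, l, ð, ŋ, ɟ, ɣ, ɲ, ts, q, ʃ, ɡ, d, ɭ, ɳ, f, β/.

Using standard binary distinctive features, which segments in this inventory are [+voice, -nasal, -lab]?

The [+voice] segments are /j, ɱ, r, v, ʎ, l, ð, ŋ, ɟ, ɣ, ɲ, ɡ, d, ɭ, ɳ, β/.
Among these, [-nasal] gives /j, r, v, ʎ, l, ð, ɟ, ɣ, ɡ, d, ɭ, β/.
Intersecting with [-labial] leaves /j, r, ʎ, l, ð, ɟ, ɣ, ɡ, d, ɭ/.

j, r, ʎ, l, ð, ɟ, ɣ, ɡ, d, ɭ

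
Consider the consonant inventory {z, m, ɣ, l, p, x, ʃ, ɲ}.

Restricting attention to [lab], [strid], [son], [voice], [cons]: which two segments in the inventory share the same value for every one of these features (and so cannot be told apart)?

On the given features, /ɲ/ and /l/ have an identical profile: [−labial], [−strident], [+sonorant], [+voice], [+consonantal]. No other two segments in the inventory coincide on all 5 features. (They do differ in [nasal], [lateral] and [dorsal], which are not among the given features.)

ɲ, l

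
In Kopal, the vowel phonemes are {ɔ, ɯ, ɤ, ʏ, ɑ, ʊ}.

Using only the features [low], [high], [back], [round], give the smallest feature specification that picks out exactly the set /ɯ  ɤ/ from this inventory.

Every target segment is [-low], [-round]; each remaining inventory member fails at least one of these. Each conjunct is needed — [-round] alone would also admit /ɑ/; [-low] alone would also admit /ɔ, ʏ, ʊ/ — and no other single listed feature has exactly this extension, so two is the minimum.

[-low, -round]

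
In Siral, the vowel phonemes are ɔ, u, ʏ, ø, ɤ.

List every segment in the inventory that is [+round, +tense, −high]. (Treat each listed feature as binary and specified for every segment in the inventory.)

ø

Checking each segment against [+round], [+tense], [−high]: /ø/ (mid front rounded tense vowel) satisfies every feature; every other segment in the inventory fails at least one.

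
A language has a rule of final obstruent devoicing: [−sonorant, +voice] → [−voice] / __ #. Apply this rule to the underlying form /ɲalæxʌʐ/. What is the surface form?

Only the final segment /ʐ/ is both word-final and matches the structural description. It is a voiced retroflex fricative, so [−sonorant, +voice] holds; changing it to [−voice] with all other features held fixed yields /ʂ/ (voiceless retroflex fricative). No other segment meets both the structural description and the environment, so the output is [ɲalæxʌʂ].

[ɲalæxʌʂ]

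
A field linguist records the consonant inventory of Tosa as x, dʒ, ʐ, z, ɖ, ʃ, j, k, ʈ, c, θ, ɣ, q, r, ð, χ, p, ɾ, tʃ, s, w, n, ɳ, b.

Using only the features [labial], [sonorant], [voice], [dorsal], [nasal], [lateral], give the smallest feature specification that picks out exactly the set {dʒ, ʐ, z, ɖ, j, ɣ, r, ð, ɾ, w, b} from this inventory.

Every target segment is [+voice], [−nasal]; each remaining inventory member fails at least one of these. Each conjunct is needed — [−nasal] alone would also admit /x, ʃ, k, ʈ, …/; [+voice] alone would also admit /n, ɳ/ — and no other single listed feature has exactly this extension, so two is the minimum.

[+voice, −nasal]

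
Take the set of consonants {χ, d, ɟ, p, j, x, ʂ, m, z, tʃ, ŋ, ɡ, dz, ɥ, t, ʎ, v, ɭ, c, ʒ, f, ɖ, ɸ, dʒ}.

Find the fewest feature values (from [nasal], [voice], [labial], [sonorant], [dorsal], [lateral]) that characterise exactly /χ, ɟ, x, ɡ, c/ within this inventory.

[−sonorant, +dorsal]

/χ, ɟ, x, ɡ, c/ are all [−sonorant], [+dorsal], and no other segment in the inventory matches both values. Dropping any one of them over-generates: [+dorsal] alone would also admit /j, ŋ, ɥ, ʎ/; [−sonorant] alone would also admit /d, p, ʂ, z, …/. No other single listed feature picks out exactly this set either, so fewer than two features will not do.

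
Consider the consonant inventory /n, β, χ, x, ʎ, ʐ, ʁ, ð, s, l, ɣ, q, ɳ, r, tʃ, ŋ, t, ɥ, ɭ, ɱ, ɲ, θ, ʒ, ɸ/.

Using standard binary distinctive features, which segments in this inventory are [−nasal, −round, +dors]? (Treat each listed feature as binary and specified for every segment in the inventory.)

The [−nasal] segments are /β, χ, x, ʎ, ʐ, ʁ, ð, s, l, ɣ, q, r, tʃ, t, ɥ, ɭ, θ, ʒ, ɸ/.
Of those, [−round] gives /β, χ, x, ʎ, ʐ, ʁ, ð, s, l, ɣ, q, r, tʃ, t, ɭ, θ, ʒ, ɸ/.
Then [+dorsal] leaves /χ, x, ʎ, ʁ, ɣ, q/.

χ, x, ʎ, ʁ, ɣ, q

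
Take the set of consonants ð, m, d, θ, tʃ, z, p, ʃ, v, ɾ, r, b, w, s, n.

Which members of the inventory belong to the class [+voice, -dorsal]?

ð, m, d, z, v, ɾ, r, b, n

First, the [+voice] segments are /ð, m, d, z, v, ɾ, r, b, w, n/.
Intersecting with [-dorsal] leaves /ð, m, d, z, v, ɾ, r, b, n/.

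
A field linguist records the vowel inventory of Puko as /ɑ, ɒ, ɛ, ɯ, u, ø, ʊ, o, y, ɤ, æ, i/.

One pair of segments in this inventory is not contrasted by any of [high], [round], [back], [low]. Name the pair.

/ʊ/ (high back rounded lax vowel) and /u/ (high back rounded tense vowel) are both [+high], [+round], [+back], [−low], so none of the listed features separates them. (They do differ in [tense], which is not among the given features.) Every other pair in the inventory differs on at least one listed feature.

ʊ, u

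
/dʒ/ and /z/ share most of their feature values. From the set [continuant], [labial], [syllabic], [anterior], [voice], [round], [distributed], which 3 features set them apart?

[continuant], [anterior], [distributed]

/dʒ/ (voiced postalveolar affricate) and /z/ (voiced alveolar fricative) agree on [−labial], [−syllabic], [+voice], [−round]. They differ on [continuant] (/dʒ/ [−], /z/ [+]), [anterior] (/dʒ/ [−], /z/ [+]), [distributed] (/dʒ/ [+], /z/ [−]).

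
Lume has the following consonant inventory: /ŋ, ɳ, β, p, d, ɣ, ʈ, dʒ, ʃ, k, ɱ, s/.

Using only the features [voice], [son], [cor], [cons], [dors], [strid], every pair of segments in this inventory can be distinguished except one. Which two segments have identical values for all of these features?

/ʃ/ (voiceless postalveolar fricative) and /s/ (voiceless alveolar fricative) are both [-voice], [-sonorant], [+coronal], [+consonantal], [-dorsal], [+strident], so none of the listed features separates them. (They do differ in [anterior] and [distributed], which are not among the given features.) Every other pair in the inventory differs on at least one listed feature.

ʃ, s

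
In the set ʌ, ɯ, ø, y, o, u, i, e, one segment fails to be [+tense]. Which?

ʌ

/ʌ/ is the mid back unrounded lax vowel, which is [−tense]; the rest — /u, ɯ, ø, y, o, e, i/ — are [+tense].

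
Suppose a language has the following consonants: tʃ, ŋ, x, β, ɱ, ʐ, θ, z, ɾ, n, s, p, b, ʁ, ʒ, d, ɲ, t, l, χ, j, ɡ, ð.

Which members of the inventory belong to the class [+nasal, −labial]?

ŋ, n, ɲ

Checking each segment against [+nasal], [−labial]: /ŋ/ (velar nasal), /n/ (alveolar nasal), /ɲ/ (palatal nasal) satisfy every feature; every other segment in the inventory fails at least one.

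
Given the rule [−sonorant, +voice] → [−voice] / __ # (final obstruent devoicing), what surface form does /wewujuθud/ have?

Only the final segment /d/ is both word-final and matches the structural description. It is a voiced alveolar stop, so [−sonorant, +voice] holds; changing it to [−voice] with all other features held fixed yields /t/ (voiceless alveolar stop). No other segment meets both the structural description and the environment, so the output is [wewujuθut].

[wewujuθut]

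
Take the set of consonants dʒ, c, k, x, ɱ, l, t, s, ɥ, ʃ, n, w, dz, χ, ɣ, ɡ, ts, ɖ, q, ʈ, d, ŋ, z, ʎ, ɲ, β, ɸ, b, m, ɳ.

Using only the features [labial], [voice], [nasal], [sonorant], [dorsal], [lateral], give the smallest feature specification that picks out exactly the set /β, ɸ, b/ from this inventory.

[−sonorant, +labial]

The class [−sonorant], [+labial] has exactly /β, ɸ, b/ as its extension in this inventory. No smaller conjunction from the listed features achieves this: [+labial] alone would also admit /ɱ, ɥ, w, m/; [−sonorant] alone would also admit /dʒ, c, k, x, …/; and checking the remaining single features turns up none with this extension.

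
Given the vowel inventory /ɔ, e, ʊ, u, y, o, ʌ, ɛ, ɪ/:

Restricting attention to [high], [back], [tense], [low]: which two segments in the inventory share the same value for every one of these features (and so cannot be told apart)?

On the given features, /ɔ/ and /ʌ/ have an identical profile: [−high], [+back], [−tense], [−low]. No other two segments in the inventory coincide on all 4 features. (They do differ in [labial] and [round], which are not among the given features.)

ɔ, ʌ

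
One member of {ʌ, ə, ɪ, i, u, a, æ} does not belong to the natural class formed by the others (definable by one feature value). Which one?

/æ, a, ʌ, ə, ɪ, i/ are all [-round], but /u/ (high back rounded tense vowel) is [+round]. No other single segment can be removed to leave a set sharing one feature value that the removed segment lacks, so /u/ is the odd one out.

u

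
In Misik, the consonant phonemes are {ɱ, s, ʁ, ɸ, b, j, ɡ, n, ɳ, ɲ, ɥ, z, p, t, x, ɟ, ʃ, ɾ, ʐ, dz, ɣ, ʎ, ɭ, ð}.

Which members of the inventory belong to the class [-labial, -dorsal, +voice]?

The [-labial] segments are /s, ʁ, j, ɡ, n, ɳ, ɲ, z, t, x, ɟ, ʃ, ɾ, ʐ, dz, ɣ, ʎ, ɭ, ð/.
Of those, [-dorsal] gives /s, n, ɳ, z, t, ʃ, ɾ, ʐ, dz, ɭ, ð/.
Of those, [+voice] leaves /n, ɳ, z, ɾ, ʐ, dz, ɭ, ð/.

n, ɳ, z, ɾ, ʐ, dz, ɭ, ð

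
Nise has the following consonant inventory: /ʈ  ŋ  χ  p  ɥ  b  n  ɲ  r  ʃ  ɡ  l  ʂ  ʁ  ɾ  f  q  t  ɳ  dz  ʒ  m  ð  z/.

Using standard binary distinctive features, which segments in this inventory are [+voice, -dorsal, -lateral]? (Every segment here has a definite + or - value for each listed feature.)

Among the inventory, the [+voice] segments are /ŋ, ɥ, b, n, ɲ, r, ɡ, l, ʁ, ɾ, ɳ, dz, ʒ, m, ð, z/.
Of those, [-dorsal] gives /b, n, r, l, ɾ, ɳ, dz, ʒ, m, ð, z/.
Intersecting with [-lateral] leaves /b, n, r, ɾ, ɳ, dz, ʒ, m, ð, z/.

b, n, r, ɾ, ɳ, dz, ʒ, m, ð, z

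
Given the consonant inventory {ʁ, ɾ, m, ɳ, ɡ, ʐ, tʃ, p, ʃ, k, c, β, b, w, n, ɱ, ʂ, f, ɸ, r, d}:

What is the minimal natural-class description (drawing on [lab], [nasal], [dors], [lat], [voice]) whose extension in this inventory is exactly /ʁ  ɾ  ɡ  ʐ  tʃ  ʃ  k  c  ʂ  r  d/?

[−nasal, −lab]

Every target segment is [−nasal], [−labial]; each remaining inventory member fails at least one of these. Each conjunct is needed — [−labial] alone would also admit /ɳ, n/; [−nasal] alone would also admit /p, β, b, w, …/ — and no other single listed feature has exactly this extension, so two is the minimum.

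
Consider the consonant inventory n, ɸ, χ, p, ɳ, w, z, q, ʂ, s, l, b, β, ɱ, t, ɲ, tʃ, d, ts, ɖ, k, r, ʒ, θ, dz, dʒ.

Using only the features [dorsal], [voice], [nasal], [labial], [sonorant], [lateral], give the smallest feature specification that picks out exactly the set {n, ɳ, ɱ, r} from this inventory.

[+sonorant, -lateral, -dorsal]

Every target segment is [+sonorant], [-lateral], [-dorsal]; each remaining inventory member fails at least one of these. Each conjunct is needed — [-lateral, -dorsal] alone would also admit /ɸ, p, z, ʂ, …/; [+sonorant, -dorsal] alone would also admit /l/; [+sonorant, -lateral] alone would also admit /w, ɲ/ — and no other combination of two listed features has exactly this extension, so three is the minimum.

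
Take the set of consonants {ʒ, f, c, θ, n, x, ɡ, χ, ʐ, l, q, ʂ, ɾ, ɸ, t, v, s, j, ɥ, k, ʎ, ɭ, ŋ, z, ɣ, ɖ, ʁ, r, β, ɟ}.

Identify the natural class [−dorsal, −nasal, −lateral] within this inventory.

First, the [−dorsal] segments are /ʒ, f, θ, n, ʐ, l, ʂ, ɾ, ɸ, t, v, s, ɭ, z, ɖ, r, β/.
Then [−nasal] gives /ʒ, f, θ, ʐ, l, ʂ, ɾ, ɸ, t, v, s, ɭ, z, ɖ, r, β/.
Of those, [−lateral] leaves /ʒ, f, θ, ʐ, ʂ, ɾ, ɸ, t, v, s, z, ɖ, r, β/.

ʒ, f, θ, ʐ, ʂ, ɾ, ɸ, t, v, s, z, ɖ, r, β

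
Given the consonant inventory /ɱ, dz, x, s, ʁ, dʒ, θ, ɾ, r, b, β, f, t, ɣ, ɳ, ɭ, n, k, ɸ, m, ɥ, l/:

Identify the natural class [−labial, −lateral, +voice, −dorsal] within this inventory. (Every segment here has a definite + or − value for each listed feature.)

The [−labial] segments are /dz, x, s, ʁ, dʒ, θ, ɾ, r, t, ɣ, ɳ, ɭ, n, k, l/.
Of those, [−lateral] gives /dz, x, s, ʁ, dʒ, θ, ɾ, r, t, ɣ, ɳ, n, k/.
Among these, [+voice] gives /dz, ʁ, dʒ, ɾ, r, ɣ, ɳ, n/.
Then [−dorsal] leaves /dz, dʒ, ɾ, r, ɳ, n/.

dz, dʒ, ɾ, r, ɳ, n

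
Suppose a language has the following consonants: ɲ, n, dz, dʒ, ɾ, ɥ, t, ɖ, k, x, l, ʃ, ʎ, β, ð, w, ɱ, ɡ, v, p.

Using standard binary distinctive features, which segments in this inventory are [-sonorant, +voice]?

dz, dʒ, ɖ, β, ð, ɡ, v

First, the [-sonorant] segments are /dz, dʒ, t, ɖ, k, x, ʃ, β, ð, ɡ, v, p/.
Intersecting with [+voice] leaves /dz, dʒ, ɖ, β, ð, ɡ, v/.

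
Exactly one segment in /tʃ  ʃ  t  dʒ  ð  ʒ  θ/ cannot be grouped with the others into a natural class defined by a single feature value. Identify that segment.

t

The remaining segments after removing /t/ share [+distributed]; /t/ (voiceless alveolar stop) is [-distributed]. For every other candidate removal, the leftover set fails to share any single feature value that the removed segment lacks.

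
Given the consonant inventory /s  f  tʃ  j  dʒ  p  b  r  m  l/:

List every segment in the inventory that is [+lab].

f, p, b, m

The feature [labial] marks segments articulated with one or both lips. In this inventory /f, p, b, m/ have that property, so they are [+labial]; /s, tʃ, j, dʒ, r, l/ are [−labial].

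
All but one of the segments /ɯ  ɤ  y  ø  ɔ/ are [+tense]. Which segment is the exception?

ɔ

/ɔ/ is the mid back rounded lax vowel, which is [-tense]; the rest — /ø, ɯ, y, ɤ/ — are [+tense].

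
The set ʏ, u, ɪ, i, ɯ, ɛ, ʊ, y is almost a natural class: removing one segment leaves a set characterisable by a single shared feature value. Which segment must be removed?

ɛ

The remaining segments after removing /ɛ/ share [+high]; /ɛ/ (mid front unrounded lax vowel) is [-high]. For every other candidate removal, the leftover set fails to share any single feature value that the removed segment lacks.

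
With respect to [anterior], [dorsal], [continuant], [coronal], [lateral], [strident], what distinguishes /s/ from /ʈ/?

[continuant], [strident], [anterior]

/s/ (voiceless alveolar fricative) and /ʈ/ (voiceless retroflex stop) agree on [−dorsal], [+coronal], [−lateral]. They differ on [continuant] (/s/ [+], /ʈ/ [−]), [strident] (/s/ [+], /ʈ/ [−]), [anterior] (/s/ [+], /ʈ/ [−]).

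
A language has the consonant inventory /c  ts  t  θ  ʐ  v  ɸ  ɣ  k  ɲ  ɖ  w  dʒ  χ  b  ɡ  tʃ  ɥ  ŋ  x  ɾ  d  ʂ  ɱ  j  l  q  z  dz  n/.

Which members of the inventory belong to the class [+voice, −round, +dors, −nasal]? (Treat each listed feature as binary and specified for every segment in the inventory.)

Eliminate segments failing any feature: /c, ts, t, θ, ɸ, k, χ, tʃ, x, ʂ, q/ are [−voice]; /ʐ, v, ɖ, dʒ, b, ɾ, d, ɱ, l, z, dz, n/ are [−dorsal]; /ɲ, ŋ/ are [+nasal]; /w, ɥ/ are [+round]. The remaining /ɣ, ɡ, j/ satisfy [+voice], [−round], [+dorsal], [−nasal].

ɣ, ɡ, j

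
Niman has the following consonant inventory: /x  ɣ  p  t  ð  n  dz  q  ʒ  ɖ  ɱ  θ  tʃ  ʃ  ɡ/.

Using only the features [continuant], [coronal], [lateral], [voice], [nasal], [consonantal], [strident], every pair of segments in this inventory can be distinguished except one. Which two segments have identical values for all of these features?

Both /p/ and /q/ are [−continuant], [−coronal], [−lateral], [−voice], [−nasal], [+consonantal], [−strident]. Since the list omits [labial] and [dorsal] — which do distinguish the voiceless bilabial stop from the voiceless uvular stop — this pair collapses; all other pairs remain distinct.

p, q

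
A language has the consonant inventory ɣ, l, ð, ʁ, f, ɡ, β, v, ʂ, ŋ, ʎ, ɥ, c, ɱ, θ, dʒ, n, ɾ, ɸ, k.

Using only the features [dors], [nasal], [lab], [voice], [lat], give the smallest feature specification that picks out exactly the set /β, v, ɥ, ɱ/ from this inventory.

[+voice, +lab]

The class [+voice], [+labial] has exactly /β, v, ɥ, ɱ/ as its extension in this inventory. No smaller conjunction from the listed features achieves this: [+labial] alone would also admit /f, ɸ/; [+voice] alone would also admit /ɣ, l, ð, ʁ, …/; and checking the remaining single features turns up none with this extension.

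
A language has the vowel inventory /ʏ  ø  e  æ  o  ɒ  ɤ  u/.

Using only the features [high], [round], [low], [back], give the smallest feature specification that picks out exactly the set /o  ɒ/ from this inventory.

/o, ɒ/ are all [−high], [+back], [+round], and no other segment in the inventory matches all three values. Dropping any one of them over-generates: [+back, +round] alone would also admit /u/; [−high, +round] alone would also admit /ø/; [−high, +back] alone would also admit /ɤ/. No other combination of two listed features picks out exactly this set either, so fewer than three features will not do.

[−high, +back, +round]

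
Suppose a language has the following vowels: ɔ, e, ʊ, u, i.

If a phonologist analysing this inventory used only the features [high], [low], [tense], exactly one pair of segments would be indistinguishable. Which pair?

On the given features, /i/ and /u/ have an identical profile: [+high], [-low], [+tense]. No other two segments in the inventory coincide on all 3 features. (They do differ in [labial], [round] and [back], which are not among the given features.)

i, u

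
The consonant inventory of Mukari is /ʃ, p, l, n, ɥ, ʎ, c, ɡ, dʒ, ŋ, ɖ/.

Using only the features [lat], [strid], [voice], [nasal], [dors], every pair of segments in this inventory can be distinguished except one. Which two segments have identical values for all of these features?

ɥ, ɡ

/ɥ/ (labial-palatal glide) and /ɡ/ (voiced velar stop) are both [−lateral], [−strident], [+voice], [−nasal], [+dorsal], so none of the listed features separates them. (They do differ in [sonorant], [continuant], [labial], [round] and [back], which are not among the given features.) Every other pair in the inventory differs on at least one listed feature.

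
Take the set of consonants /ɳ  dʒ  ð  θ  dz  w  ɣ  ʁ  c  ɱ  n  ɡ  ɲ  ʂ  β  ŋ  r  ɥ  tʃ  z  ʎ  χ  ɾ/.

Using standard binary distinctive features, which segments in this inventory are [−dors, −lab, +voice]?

ɳ, dʒ, ð, dz, n, r, z, ɾ

Eliminate segments failing any feature: /θ, ʂ, tʃ/ are [−voice]; /w, ɣ, ʁ, c, ɡ, ɲ, ŋ, ɥ, ʎ, χ/ are [+dorsal]; /ɱ, β/ are [+labial]. The remaining /ɳ, dʒ, ð, dz, n, r, z, ɾ/ satisfy [−dorsal], [−labial], [+voice].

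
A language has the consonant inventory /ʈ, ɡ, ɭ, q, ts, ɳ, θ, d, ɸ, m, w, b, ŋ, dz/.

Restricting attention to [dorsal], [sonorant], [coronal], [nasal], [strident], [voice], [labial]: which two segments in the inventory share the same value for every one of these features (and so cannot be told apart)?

/ʈ/ (voiceless retroflex stop) and /θ/ (voiceless dental fricative) are both [−dorsal], [−sonorant], [+coronal], [−nasal], [−strident], [−voice], [−labial], so none of the listed features separates them. (They do differ in [continuant], [anterior] and [distributed], which are not among the given features.) Every other pair in the inventory differs on at least one listed feature.

ʈ, θ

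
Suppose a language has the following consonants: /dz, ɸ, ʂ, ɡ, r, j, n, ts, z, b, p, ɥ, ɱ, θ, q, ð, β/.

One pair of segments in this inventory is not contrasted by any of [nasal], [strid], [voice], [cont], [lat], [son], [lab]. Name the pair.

Both /j/ and /r/ are [-nasal], [-strident], [+voice], [+continuant], [-lateral], [+sonorant], [-labial]. Since the list omits [dorsal] — which does distinguish the palatal glide from the alveolar trill — this pair collapses; all other pairs remain distinct.

j, r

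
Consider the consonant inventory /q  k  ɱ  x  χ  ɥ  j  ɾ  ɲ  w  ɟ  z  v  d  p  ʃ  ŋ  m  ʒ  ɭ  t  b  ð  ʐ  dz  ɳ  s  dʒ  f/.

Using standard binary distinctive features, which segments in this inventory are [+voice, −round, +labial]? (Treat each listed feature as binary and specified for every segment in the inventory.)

Eliminate segments failing any feature: /q, k, x, χ, p, ʃ, t, s, f/ are [−voice]; /ɥ, w/ are [+round]; /j, ɾ, ɲ, ɟ, z, d, ŋ, ʒ, ɭ, ð, ʐ, dz, ɳ, dʒ/ are [−labial]. The remaining /ɱ, v, m, b/ satisfy [+voice], [−round], [+labial].

ɱ, v, m, b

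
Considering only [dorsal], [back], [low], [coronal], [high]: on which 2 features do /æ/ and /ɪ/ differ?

[high], [low]

/æ/ is the low front unrounded vowel and /ɪ/ is the high front unrounded lax vowel. Both are [+dorsal], [−back], [−coronal]. /æ/ is [−high] while /ɪ/ is [+high]; /æ/ is [+low] while /ɪ/ is [−low], so the distinguishing features are [high], [low].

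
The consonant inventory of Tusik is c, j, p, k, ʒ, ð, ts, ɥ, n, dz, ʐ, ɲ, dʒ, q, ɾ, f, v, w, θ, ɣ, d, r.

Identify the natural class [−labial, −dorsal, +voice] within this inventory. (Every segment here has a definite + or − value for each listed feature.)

Among the inventory, the [−labial] segments are /c, j, k, ʒ, ð, ts, n, dz, ʐ, ɲ, dʒ, q, ɾ, θ, ɣ, d, r/.
Among these, [−dorsal] gives /ʒ, ð, ts, n, dz, ʐ, dʒ, ɾ, θ, d, r/.
Then [+voice] leaves /ʒ, ð, n, dz, ʐ, dʒ, ɾ, d, r/.

ʒ, ð, n, dz, ʐ, dʒ, ɾ, d, r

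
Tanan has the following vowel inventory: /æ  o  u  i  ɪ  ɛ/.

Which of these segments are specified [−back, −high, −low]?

ɛ

The [−back] segments are /æ, i, ɪ, ɛ/.
Within that set, [−high] gives /æ, ɛ/.
Of those, [−low] leaves /ɛ/.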